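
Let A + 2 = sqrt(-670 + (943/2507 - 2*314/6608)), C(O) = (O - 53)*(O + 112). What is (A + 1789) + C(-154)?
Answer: 10481 + I*sqrt(5428822458997)/90034 ≈ 10481.0 + 25.879*I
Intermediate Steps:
C(O) = (-53 + O)*(112 + O)
A = -2 + I*sqrt(5428822458997)/90034 (A = -2 + sqrt(-670 + (943/2507 - 2*314/6608)) = -2 + sqrt(-670 + (943*(1/2507) - 628*1/6608)) = -2 + sqrt(-670 + (41/109 - 157/1652)) = -2 + sqrt(-670 + 50619/180068) = -2 + sqrt(-120594941/180068) = -2 + I*sqrt(5428822458997)/90034 ≈ -2.0 + 25.879*I)
(A + 1789) + C(-154) = ((-2 + I*sqrt(5428822458997)/90034) + 1789) + (-5936 + (-154)**2 + 59*(-154)) = (1787 + I*sqrt(5428822458997)/90034) + (-5936 + 23716 - 9086) = (1787 + I*sqrt(5428822458997)/90034) + 8694 = 10481 + I*sqrt(5428822458997)/90034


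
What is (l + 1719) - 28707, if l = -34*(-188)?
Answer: -20596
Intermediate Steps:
l = 6392
(l + 1719) - 28707 = (6392 + 1719) - 28707 = 8111 - 28707 = -20596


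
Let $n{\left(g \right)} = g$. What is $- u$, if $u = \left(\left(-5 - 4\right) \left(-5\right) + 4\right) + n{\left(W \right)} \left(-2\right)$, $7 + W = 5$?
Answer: $-53$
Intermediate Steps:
$W = -2$ ($W = -7 + 5 = -2$)
$u = 53$ ($u = \left(\left(-5 - 4\right) \left(-5\right) + 4\right) - -4 = \left(\left(-5 - 4\right) \left(-5\right) + 4\right) + 4 = \left(\left(-9\right) \left(-5\right) + 4\right) + 4 = \left(45 + 4\right) + 4 = 49 + 4 = 53$)
$- u = \left(-1\right) 53 = -53$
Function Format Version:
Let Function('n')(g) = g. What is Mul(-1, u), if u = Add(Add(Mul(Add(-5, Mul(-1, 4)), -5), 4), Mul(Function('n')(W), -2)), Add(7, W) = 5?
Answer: -53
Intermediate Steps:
W = -2 (W = Add(-7, 5) = -2)
u = 53 (u = Add(Add(Mul(Add(-5, Mul(-1, 4)), -5), 4), Mul(-2, -2)) = Add(Add(Mul(Add(-5, -4), -5), 4), 4) = Add(Add(Mul(-9, -5), 4), 4) = Add(Add(45, 4), 4) = Add(49, 4) = 53)
Mul(-1, u) = Mul(-1, 53) = -53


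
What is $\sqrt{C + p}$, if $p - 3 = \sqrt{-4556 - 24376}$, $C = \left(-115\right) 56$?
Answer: $\sqrt{-6437 + 2 i \sqrt{7233}} \approx 1.06 + 80.238 i$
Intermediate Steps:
$C = -6440$
$p = 3 + 2 i \sqrt{7233}$ ($p = 3 + \sqrt{-4556 - 24376} = 3 + \sqrt{-28932} = 3 + 2 i \sqrt{7233} \approx 3.0 + 170.09 i$)
$\sqrt{C + p} = \sqrt{-6440 + \left(3 + 2 i \sqrt{7233}\right)} = \sqrt{-6437 + 2 i \sqrt{7233}}$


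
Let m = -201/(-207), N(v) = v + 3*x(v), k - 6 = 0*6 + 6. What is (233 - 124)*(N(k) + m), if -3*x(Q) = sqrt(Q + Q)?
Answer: 97555/69 - 218*sqrt(6) ≈ 879.85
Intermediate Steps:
x(Q) = -sqrt(2)*sqrt(Q)/3 (x(Q) = -sqrt(Q + Q)/3 = -sqrt(2)*sqrt(Q)/3)
k = 12 (k = 6 + (0*6 + 6) = 6 + (0 + 6) = 6 + 6 = 12)
N(v) = v - sqrt(2)*sqrt(v) (N(v) = v + 3*(-sqrt(2)*sqrt(v)/3) = v - sqrt(2)*sqrt(v))
m = 67/69 (m = -201*(-1/207) = 67/69 ≈ 0.97101)
(233 - 124)*(N(k) + m) = (233 - 124)*((12 - sqrt(2)*sqrt(12)) + 67/69) = 109*((12 - sqrt(2)*2*sqrt(3)) + 67/69) = 109*((12 - 2*sqrt(6)) + 67/69) = 109*(895/69 - 2*sqrt(6)) = 97555/69 - 218*sqrt(6)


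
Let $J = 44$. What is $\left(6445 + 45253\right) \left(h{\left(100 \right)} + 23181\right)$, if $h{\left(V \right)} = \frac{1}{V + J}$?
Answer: $\frac{86285642185}{72} \approx 1.1984 \cdot 10^{9}$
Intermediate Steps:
$h{\left(V \right)} = \frac{1}{44 + V}$ ($h{\left(V \right)} = \frac{1}{V + 44} = \frac{1}{44 + V}$)
$\left(6445 + 45253\right) \left(h{\left(100 \right)} + 23181\right) = \left(6445 + 45253\right) \left(\frac{1}{44 + 100} + 23181\right) = 51698 \left(\frac{1}{144} + 23181\right) = 51698 \cdot \frac{3338065}{144} = \frac{86285642185}{72}$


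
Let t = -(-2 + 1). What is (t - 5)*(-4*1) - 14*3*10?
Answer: -404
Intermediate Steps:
t = 1 (t = -1*(-1) = 1)
(t - 5)*(-4*1) - 14*3*10 = (1 - 5)*(-4*1) - 14*3*10 = -4*(-4) - 42*10 = 16 - 420 = -404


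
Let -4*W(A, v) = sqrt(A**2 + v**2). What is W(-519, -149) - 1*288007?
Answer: -288007 - sqrt(291562)/4 ≈ -2.8814e+5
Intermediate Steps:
W(A, v) = -sqrt(A**2 + v**2)/4
W(-519, -149) - 1*288007 = -sqrt((-519)**2 + (-149)**2)/4 - 1*288007 = -sqrt(269361 + 22201)/4 - 288007 = -sqrt(291562)/4 - 288007 = -288007 - sqrt(291562)/4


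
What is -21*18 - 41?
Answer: -419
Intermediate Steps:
-21*18 - 41 = -378 - 41 = -419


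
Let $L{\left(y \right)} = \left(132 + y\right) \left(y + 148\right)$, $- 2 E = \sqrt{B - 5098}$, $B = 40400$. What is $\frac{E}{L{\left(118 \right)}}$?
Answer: $- \frac{\sqrt{35302}}{133000} \approx -0.0014127$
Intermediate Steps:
$E = - \frac{\sqrt{35302}}{2}$ ($E = - \frac{\sqrt{40400 - 5098}}{2} = - \frac{\sqrt{35302}}{2} \approx -93.944$)
$L{\left(y \right)} = \left(132 + y\right) \left(148 + y\right)$
$\frac{E}{L{\left(118 \right)}} = \frac{\left(- \frac{1}{2}\right) \sqrt{35302}}{19536 + 118^{2} + 280 \cdot 118} = \frac{\left(- \frac{1}{2}\right) \sqrt{35302}}{19536 + 13924 + 33040} = \frac{\left(- \frac{1}{2}\right) \sqrt{35302}}{66500} = - \frac{\sqrt{35302}}{2} \cdot \frac{1}{66500} = - \frac{\sqrt{35302}}{133000}$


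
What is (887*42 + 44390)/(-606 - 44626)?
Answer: -20411/11308 ≈ -1.8050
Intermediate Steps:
(887*42 + 44390)/(-606 - 44626) = (37254 + 44390)/(-45232) = 81644*(-1/45232) = -20411/11308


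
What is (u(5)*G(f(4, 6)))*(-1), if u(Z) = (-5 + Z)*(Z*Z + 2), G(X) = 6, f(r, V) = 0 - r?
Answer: 0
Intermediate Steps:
f(r, V) = -r
u(Z) = (-5 + Z)*(2 + Z**2) (u(Z) = (-5 + Z)*(Z**2 + 2) = (-5 + Z)*(2 + Z**2))
(u(5)*G(f(4, 6)))*(-1) = ((-10 + 5**3 - 5*5**2 + 2*5)*6)*(-1) = ((-10 + 125 - 5*25 + 10)*6)*(-1) = ((-10 + 125 - 125 + 10)*6)*(-1) = (0*6)*(-1) = 0*(-1) = 0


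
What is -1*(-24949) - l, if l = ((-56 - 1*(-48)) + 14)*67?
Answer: 24547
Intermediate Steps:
l = 402 (l = ((-56 + 48) + 14)*67 = (-8 + 14)*67 = 6*67 = 402)
-1*(-24949) - l = -1*(-24949) - 1*402 = 24949 - 402 = 24547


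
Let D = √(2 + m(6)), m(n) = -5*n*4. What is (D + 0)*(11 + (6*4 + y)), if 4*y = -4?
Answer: 34*I*√118 ≈ 369.33*I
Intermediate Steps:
y = -1 (y = (¼)*(-4) = -1)
m(n) = -20*n
D = I*√118 (D = √(2 - 20*6) = √(2 - 120) = √(-118) = I*√118 ≈ 10.863*I)
(D + 0)*(11 + (6*4 + y)) = (I*√118 + 0)*(11 + (6*4 - 1)) = (I*√118)*(11 + (24 - 1)) = (I*√118)*(11 + 23) = (I*√118)*34 = 34*I*√118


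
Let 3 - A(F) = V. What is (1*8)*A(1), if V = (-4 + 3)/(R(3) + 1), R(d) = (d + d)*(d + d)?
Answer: 896/37 ≈ 24.216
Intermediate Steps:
R(d) = 4*d² (R(d) = (2*d)*(2*d) = 4*d²)
V = -1/37 (V = (-4 + 3)/(4*3² + 1) = -1/(4*9 + 1) = -1/(36 + 1) = -1/37 ≈ -0.027027)
A(F) = 112/37 (A(F) = 3 - 1*(-1/37) = 3 + 1/37 = 112/37)
(1*8)*A(1) = (1*8)*(112/37) = 8*(112/37) = 896/37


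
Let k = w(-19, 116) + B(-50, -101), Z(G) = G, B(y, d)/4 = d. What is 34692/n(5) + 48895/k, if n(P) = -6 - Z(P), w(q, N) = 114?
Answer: -2119705/638 ≈ -3322.4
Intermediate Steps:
B(y, d) = 4*d
k = -290 (k = 114 + 4*(-101) = 114 - 404 = -290)
n(P) = -6 - P
34692/n(5) + 48895/k = 34692/(-6 - 1*5) + 48895/(-290) = 34692/(-6 - 5) + 48895*(-1/290) = 34692/(-11) - 9779/58 = 34692*(-1/11) - 9779/58 = -34692/11 - 9779/58 = -2119705/638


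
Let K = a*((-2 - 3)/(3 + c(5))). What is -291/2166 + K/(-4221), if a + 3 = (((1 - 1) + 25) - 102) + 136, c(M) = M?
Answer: -54881/435366 ≈ -0.12606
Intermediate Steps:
a = 56 (a = -3 + ((((1 - 1) + 25) - 102) + 136) = -3 + (((0 + 25) - 102) + 136) = -3 + ((25 - 102) + 136) = -3 + (-77 + 136) = -3 + 59 = 56)
K = -35 (K = 56*((-2 - 3)/(3 + 5)) = 56*(-5/8) = -35)
-291/2166 + K/(-4221) = -291/2166 - 35/(-4221) = -291*1/2166 - 35*(-1/4221) = -97/722 + 5/603 = -54881/435366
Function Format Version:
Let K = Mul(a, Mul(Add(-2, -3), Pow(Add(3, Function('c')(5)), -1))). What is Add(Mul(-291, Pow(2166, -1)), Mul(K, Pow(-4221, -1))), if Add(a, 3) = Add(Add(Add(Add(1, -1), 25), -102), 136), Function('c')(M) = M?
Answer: Rational(-54881, 435366) ≈ -0.12606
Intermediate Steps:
a = 56 (a = Add(-3, Add(Add(Add(Add(1, -1), 25), -102), 136)) = Add(-3, Add(Add(Add(0, 25), -102), 136)) = Add(-3, Add(Add(25, -102), 136)) = Add(-3, Add(-77, 136)) = Add(-3, 59) = 56)
K = -35 (K = Mul(56, Mul(Add(-2, -3), Pow(Add(3, 5), -1))) = Mul(56, Mul(-5, Pow(8, -1))) = Mul(56, Mul(-5, Rational(1, 8))) = Mul(56, Rational(-5, 8)) = -35)
Add(Mul(-291, Pow(2166, -1)), Mul(K, Pow(-4221, -1))) = Add(Mul(-291, Pow(2166, -1)), Mul(-35, Pow(-4221, -1))) = Add(Mul(-291, Rational(1, 2166)), Mul(-35, Rational(-1, 4221))) = Add(Rational(-97, 722), Rational(5, 603)) = Rational(-54881, 435366)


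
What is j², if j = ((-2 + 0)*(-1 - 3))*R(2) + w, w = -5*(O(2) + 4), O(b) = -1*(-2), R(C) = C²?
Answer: 4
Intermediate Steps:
O(b) = 2
w = -30 (w = -5*(2 + 4) = -5*6 = -30)
j = 2 (j = ((-2 + 0)*(-1 - 3))*2² - 30 = -2*(-4)*4 - 30 = 8*4 - 30 = 32 - 30 = 2)
j² = 2² = 4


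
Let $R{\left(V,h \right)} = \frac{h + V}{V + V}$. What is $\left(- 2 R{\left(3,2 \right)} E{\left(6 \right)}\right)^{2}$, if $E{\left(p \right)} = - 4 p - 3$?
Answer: $2025$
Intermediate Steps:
$R{\left(V,h \right)} = \frac{V + h}{2 V}$
$E{\left(p \right)} = -3 - 4 p$
$\left(- 2 R{\left(3,2 \right)} E{\left(6 \right)}\right)^{2} = \left(- 2 \frac{3 + 2}{2 \cdot 3} \left(-3 - 24\right)\right)^{2} = \left(- 2 \cdot \frac{1}{2} \cdot \frac{1}{3} \cdot 5 \left(-3 - 24\right)\right)^{2} = \left(\left(-2\right) \frac{5}{6} \left(-27\right)\right)^{2} = \left(\left(- \frac{5}{3}\right) \left(-27\right)\right)^{2} = 45^{2} = 2025$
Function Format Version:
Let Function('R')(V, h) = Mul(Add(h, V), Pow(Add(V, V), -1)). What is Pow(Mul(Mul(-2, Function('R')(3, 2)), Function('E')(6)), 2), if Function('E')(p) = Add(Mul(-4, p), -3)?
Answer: 2025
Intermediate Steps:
Function('R')(V, h) = Mul(Rational(1, 2), Pow(V, -1), Add(V, h)) (Function('R')(V, h) = Mul(Add(V, h), Pow(Mul(2, V), -1)) = Mul(Add(V, h), Mul(Rational(1, 2), Pow(V, -1))) = Mul(Rational(1, 2), Pow(V, -1), Add(V, h)))
Function('E')(p) = Add(-3, Mul(-4, p))
Pow(Mul(Mul(-2, Function('R')(3, 2)), Function('E')(6)), 2) = Pow(Mul(Mul(-2, Mul(Rational(1, 2), Pow(3, -1), Add(3, 2))), Add(-3, Mul(-4, 6))), 2) = Pow(Mul(Mul(-2, Mul(Rational(1, 2), Rational(1, 3), 5)), Add(-3, -24)), 2) = Pow(Mul(Mul(-2, Rational(5, 6)), -27), 2) = Pow(Mul(Rational(-5, 3), -27), 2) = Pow(45, 2) = 2025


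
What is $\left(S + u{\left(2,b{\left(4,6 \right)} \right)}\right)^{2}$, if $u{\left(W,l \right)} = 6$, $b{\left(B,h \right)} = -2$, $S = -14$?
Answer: $64$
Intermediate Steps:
$\left(S + u{\left(2,b{\left(4,6 \right)} \right)}\right)^{2} = \left(-14 + 6\right)^{2} = \left(-8\right)^{2} = 64$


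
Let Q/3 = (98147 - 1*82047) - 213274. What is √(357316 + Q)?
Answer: I*√234206 ≈ 483.95*I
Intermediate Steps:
Q = -591522 (Q = 3*((98147 - 1*82047) - 213274) = 3*((98147 - 82047) - 213274) = 3*(16100 - 213274) = 3*(-197174) = -591522)
√(357316 + Q) = √(357316 - 591522) = √(-234206) = I*√234206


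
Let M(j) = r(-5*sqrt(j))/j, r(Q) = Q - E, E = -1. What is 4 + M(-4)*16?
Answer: 40*I ≈ 40.0*I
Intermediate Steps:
r(Q) = 1 + Q (r(Q) = Q - 1*(-1) = Q + 1 = 1 + Q)
M(j) = (1 - 5*sqrt(j))/j
4 + M(-4)*16 = 4 + ((1 - 10*I)/(-4))*16 = 4 - (1 - 10*I)/4*16 = 4 + (-1/4 + 5*I/2)*16 = 4 + (-4 + 40*I) = 40*I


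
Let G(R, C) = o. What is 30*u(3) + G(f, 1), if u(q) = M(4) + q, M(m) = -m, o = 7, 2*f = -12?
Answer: -23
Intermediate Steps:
f = -6 (f = (1/2)*(-12) = -6)
G(R, C) = 7
u(q) = -4 + q (u(q) = -1*4 + q = -4 + q)
30*u(3) + G(f, 1) = 30*(-4 + 3) + 7 = 30*(-1) + 7 = -30 + 7 = -23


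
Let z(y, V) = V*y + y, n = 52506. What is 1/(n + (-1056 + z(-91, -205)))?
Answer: 1/70014 ≈ 1.4283e-5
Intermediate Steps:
z(y, V) = y + V*y
1/(n + (-1056 + z(-91, -205))) = 1/(52506 + (-1056 - 91*(1 - 205))) = 1/(52506 + (-1056 - 91*(-204))) = 1/(52506 + (-1056 + 18564)) = 1/(52506 + 17508) = 1/70014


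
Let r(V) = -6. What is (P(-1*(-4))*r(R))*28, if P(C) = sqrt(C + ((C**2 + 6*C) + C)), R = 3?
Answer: -672*sqrt(3) ≈ -1163.9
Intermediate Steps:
P(C) = sqrt(C**2 + 8*C) (P(C) = sqrt(C + (C**2 + 7*C)) = sqrt(C**2 + 8*C))
(P(-1*(-4))*r(R))*28 = (sqrt((-1*(-4))*(8 - 1*(-4)))*(-6))*28 = (sqrt(4*(8 + 4))*(-6))*28 = (sqrt(4*12)*(-6))*28 = (sqrt(48)*(-6))*28 = ((4*sqrt(3))*(-6))*28 = -24*sqrt(3)*28 = -672*sqrt(3)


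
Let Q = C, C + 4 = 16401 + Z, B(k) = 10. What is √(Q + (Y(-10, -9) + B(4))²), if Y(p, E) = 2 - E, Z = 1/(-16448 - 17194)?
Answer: √2117442413310/11214 ≈ 129.76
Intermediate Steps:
Z = -1/33642 (Z = 1/(-33642) = -1/33642 ≈ -2.9725e-5)
C = 551627873/33642 (C = -4 + (16401 - 1/33642) = -4 + 551762441/33642 = 551627873/33642 ≈ 16397.)
Q = 551627873/33642 ≈ 16397.
√(Q + (Y(-10, -9) + B(4))²) = √(551627873/33642 + ((2 - 1*(-9)) + 10)²) = √(551627873/33642 + ((2 + 9) + 10)²) = √(551627873/33642 + (11 + 10)²) = √(551627873/33642 + 21²) = √(551627873/33642 + 441) = √(566463995/33642) = √2117442413310/11214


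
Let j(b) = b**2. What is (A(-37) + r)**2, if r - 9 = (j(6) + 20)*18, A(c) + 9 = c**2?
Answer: 5650129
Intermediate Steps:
A(c) = -9 + c**2
r = 1017 (r = 9 + (6**2 + 20)*18 = 9 + (36 + 20)*18 = 9 + 56*18 = 9 + 1008 = 1017)
(A(-37) + r)**2 = ((-9 + (-37)**2) + 1017)**2 = ((-9 + 1369) + 1017)**2 = (1360 + 1017)**2 = 2377**2 = 5650129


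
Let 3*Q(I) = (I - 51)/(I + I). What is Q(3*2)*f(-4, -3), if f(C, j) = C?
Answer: 5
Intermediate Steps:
Q(I) = (-51 + I)/(6*I) (Q(I) = ((I - 51)/(I + I))/3 = ((-51 + I)/((2*I)))/3 = ((-51 + I)*(1/(2*I)))/3 = ((-51 + I)/(2*I))/3 = (-51 + I)/(6*I))
Q(3*2)*f(-4, -3) = ((-51 + 3*2)/(6*((3*2))))*(-4) = ((1/6)*(-51 + 6)/6)*(-4) = ((1/6)*(1/6)*(-45))*(-4) = -5/4*(-4) = 5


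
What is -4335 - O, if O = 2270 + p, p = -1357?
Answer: -5248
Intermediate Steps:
O = 913 (O = 2270 - 1357 = 913)
-4335 - O = -4335 - 1*913 = -4335 - 913 = -5248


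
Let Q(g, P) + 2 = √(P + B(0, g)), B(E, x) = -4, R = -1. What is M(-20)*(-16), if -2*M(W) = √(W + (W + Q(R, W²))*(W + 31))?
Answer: 8*√(-262 + 66*√11) ≈ 52.522*I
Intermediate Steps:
Q(g, P) = -2 + √(-4 + P) (Q(g, P) = -2 + √(P - 4) = -2 + √(-4 + P))
M(W) = -√(W + (31 + W)*(-2 + W + √(-4 + W²)))/2 (M(W) = -√(W + (W + (-2 + √(-4 + W²)))*(W + 31))/2 = -√(W + (-2 + W + √(-4 + W²))*(31 + W))/2 = -√(W + (31 + W)*(-2 + W + √(-4 + W²)))/2)
M(-20)*(-16) = -√(-62 + (-20)² + 30*(-20) + 31*√(-4 + (-20)²) - 20*√(-4 + (-20)²))/2*(-16) = -√(-62 + 400 - 600 + 31*√(-4 + 400) - 20*√(-4 + 400))/2*(-16) = -√(-62 + 400 - 600 + 31*√396 - 120*√11)/2*(-16) = -√(-62 + 400 - 600 + 31*(6*√11) - 120*√11)/2*(-16) = -√(-62 + 400 - 600 + 186*√11 - 120*√11)/2*(-16) = -√(-262 + 66*√11)/2*(-16) = 8*√(-262 + 66*√11)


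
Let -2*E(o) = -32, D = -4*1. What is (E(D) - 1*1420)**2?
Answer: 1971216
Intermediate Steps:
D = -4
E(o) = 16 (E(o) = -1/2*(-32) = 16)
(E(D) - 1*1420)**2 = (16 - 1*1420)**2 = (16 - 1420)**2 = (-1404)**2 = 1971216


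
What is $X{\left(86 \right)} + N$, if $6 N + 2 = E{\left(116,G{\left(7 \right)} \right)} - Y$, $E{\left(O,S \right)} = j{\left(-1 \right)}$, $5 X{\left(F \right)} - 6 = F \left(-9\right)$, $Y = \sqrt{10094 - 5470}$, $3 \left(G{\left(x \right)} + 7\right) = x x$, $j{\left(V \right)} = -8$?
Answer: $- \frac{833}{5} \approx -166.6$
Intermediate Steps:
$G{\left(x \right)} = -7 + \frac{x^{2}}{3}$ ($G{\left(x \right)} = -7 + \frac{x x}{3} = -7 + \frac{x^{2}}{3}$)
$Y = 68$ ($Y = \sqrt{4624} = 68$)
$X{\left(F \right)} = \frac{6}{5} - \frac{9 F}{5}$ ($X{\left(F \right)} = \frac{6}{5} + \frac{F \left(-9\right)}{5} = \frac{6}{5} + \frac{\left(-9\right) F}{5} = \frac{6}{5} - \frac{9 F}{5}$)
$E{\left(O,S \right)} = -8$
$N = -13$ ($N = - \frac{1}{3} + \frac{-8 - 68}{6} = - \frac{1}{3} + \frac{1}{6} \left(-76\right) = - \frac{1}{3} - \frac{38}{3} = -13$)
$X{\left(86 \right)} + N = \left(\frac{6}{5} - \frac{774}{5}\right) - 13 = - \frac{768}{5} - 13 = - \frac{833}{5}$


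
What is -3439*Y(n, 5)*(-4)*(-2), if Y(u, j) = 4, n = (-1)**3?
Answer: -110048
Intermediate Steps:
n = -1
-3439*Y(n, 5)*(-4)*(-2) = -3439*4*(-4)*(-2) = -(-55024)*(-2) = -3439*32 = -110048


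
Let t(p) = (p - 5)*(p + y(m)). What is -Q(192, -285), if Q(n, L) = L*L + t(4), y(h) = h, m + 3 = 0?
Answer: -81224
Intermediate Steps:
m = -3 (m = -3 + 0 = -3)
t(p) = (-5 + p)*(-3 + p) (t(p) = (p - 5)*(p - 3) = (-5 + p)*(-3 + p))
Q(n, L) = -1 + L**2 (Q(n, L) = L*L + (15 + 4**2 - 8*4) = L**2 + (15 + 16 - 32) = L**2 - 1 = -1 + L**2)
-Q(192, -285) = -(-1 + (-285)**2) = -(-1 + 81225) = -1*81224 = -81224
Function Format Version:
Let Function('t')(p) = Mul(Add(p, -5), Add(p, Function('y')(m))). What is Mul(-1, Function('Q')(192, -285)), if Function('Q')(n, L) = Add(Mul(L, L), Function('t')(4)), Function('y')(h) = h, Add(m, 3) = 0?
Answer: -81224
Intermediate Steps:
m = -3 (m = Add(-3, 0) = -3)
Function('t')(p) = Mul(Add(-5, p), Add(-3, p)) (Function('t')(p) = Mul(Add(p, -5), Add(p, -3)) = Mul(Add(-5, p), Add(-3, p)))
Function('Q')(n, L) = Add(-1, Pow(L, 2)) (Function('Q')(n, L) = Add(Mul(L, L), Add(15, Pow(4, 2), Mul(-8, 4))) = Add(Pow(L, 2), Add(15, 16, -32)) = Add(Pow(L, 2), -1) = Add(-1, Pow(L, 2)))
Mul(-1, Function('Q')(192, -285)) = Mul(-1, Add(-1, Pow(-285, 2))) = Mul(-1, Add(-1, 81225)) = Mul(-1, 81224) = -81224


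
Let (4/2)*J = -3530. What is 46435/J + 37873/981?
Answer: 4258622/346293 ≈ 12.298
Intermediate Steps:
J = -1765 (J = (½)*(-3530) = -1765)
46435/J + 37873/981 = 46435/(-1765) + 37873/981 = 46435*(-1/1765) + 37873*(1/981) = -9287/353 + 37873/981 = 4258622/346293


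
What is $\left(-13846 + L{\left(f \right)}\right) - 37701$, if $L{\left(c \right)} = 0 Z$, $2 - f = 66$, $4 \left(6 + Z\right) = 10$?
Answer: $-51547$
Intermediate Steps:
$Z = - \frac{7}{2}$ ($Z = -6 + \frac{1}{4} \cdot 10 = -6 + \frac{5}{2} = - \frac{7}{2} \approx -3.5$)
$f = -64$ ($f = 2 - 66 = -64$)
$L{\left(c \right)} = 0$ ($L{\left(c \right)} = 0 \left(- \frac{7}{2}\right) = 0$)
$\left(-13846 + L{\left(f \right)}\right) - 37701 = \left(-13846 + 0\right) - 37701 = -13846 - 37701 = -51547$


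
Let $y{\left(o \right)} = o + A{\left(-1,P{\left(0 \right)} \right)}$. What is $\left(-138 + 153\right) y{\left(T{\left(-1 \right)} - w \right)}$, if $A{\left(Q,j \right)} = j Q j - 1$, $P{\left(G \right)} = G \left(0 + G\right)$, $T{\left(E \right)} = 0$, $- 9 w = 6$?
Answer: $-5$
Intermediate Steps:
$w = - \frac{2}{3}$ ($w = \left(- \frac{1}{9}\right) 6 = - \frac{2}{3} \approx -0.66667$)
$P{\left(G \right)} = G^{2}$ ($P{\left(G \right)} = G G = G^{2}$)
$A{\left(Q,j \right)} = -1 + Q j^{2}$ ($A{\left(Q,j \right)} = Q j j - 1 = Q j^{2} - 1 = -1 + Q j^{2}$)
$y{\left(o \right)} = -1 + o$ ($y{\left(o \right)} = o - \left(1 + \left(0^{2}\right)^{2}\right) = o - 1 = -1 + o$)
$\left(-138 + 153\right) y{\left(T{\left(-1 \right)} - w \right)} = \left(-138 + 153\right) \left(-1 + \left(0 - - \frac{2}{3}\right)\right) = 15 \left(-1 + \left(0 + \frac{2}{3}\right)\right) = 15 \left(-1 + \frac{2}{3}\right) = 15 \left(- \frac{1}{3}\right) = -5$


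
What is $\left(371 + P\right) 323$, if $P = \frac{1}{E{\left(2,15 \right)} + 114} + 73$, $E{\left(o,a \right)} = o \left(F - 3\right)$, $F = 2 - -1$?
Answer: $\frac{860489}{6} \approx 1.4341 \cdot 10^{5}$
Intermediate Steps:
$F = 3$ ($F = 2 + 1 = 3$)
$E{\left(o,a \right)} = 0$ ($E{\left(o,a \right)} = o \left(3 - 3\right) = o 0 = 0$)
$P = \frac{8323}{114}$ ($P = \frac{1}{0 + 114} + 73 = \frac{1}{114} + 73 = \frac{8323}{114} \approx 73.009$)
$\left(371 + P\right) 323 = \left(371 + \frac{8323}{114}\right) 323 = \frac{50617}{114} \cdot 323 = \frac{860489}{6}$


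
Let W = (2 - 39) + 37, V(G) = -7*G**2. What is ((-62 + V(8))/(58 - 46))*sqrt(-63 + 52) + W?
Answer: -85*I*sqrt(11)/2 ≈ -140.96*I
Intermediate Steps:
W = 0 (W = -37 + 37 = 0)
((-62 + V(8))/(58 - 46))*sqrt(-63 + 52) + W = ((-62 - 7*8**2)/(58 - 46))*sqrt(-63 + 52) + 0 = ((-62 - 7*64)/12)*sqrt(-11) + 0 = ((-62 - 448)*(1/12))*(I*sqrt(11)) + 0 = (-510*1/12)*(I*sqrt(11)) + 0 = -85*I*sqrt(11)/2 + 0 = -85*I*sqrt(11)/2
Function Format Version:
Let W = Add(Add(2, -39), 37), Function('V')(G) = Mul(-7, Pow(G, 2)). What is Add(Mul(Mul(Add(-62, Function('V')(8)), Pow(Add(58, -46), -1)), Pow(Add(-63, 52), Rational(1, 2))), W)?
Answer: Mul(Rational(-85, 2), I, Pow(11, Rational(1, 2))) ≈ Mul(-140.96, I)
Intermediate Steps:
W = 0 (W = Add(-37, 37) = 0)
Add(Mul(Mul(Add(-62, Function('V')(8)), Pow(Add(58, -46), -1)), Pow(Add(-63, 52), Rational(1, 2))), W) = Add(Mul(Mul(Add(-62, Mul(-7, Pow(8, 2))), Pow(Add(58, -46), -1)), Pow(Add(-63, 52), Rational(1, 2))), 0) = Add(Mul(Mul(Add(-62, Mul(-7, 64)), Pow(12, -1)), Pow(-11, Rational(1, 2))), 0) = Add(Mul(Mul(Add(-62, -448), Rational(1, 12)), Mul(I, Pow(11, Rational(1, 2)))), 0) = Add(Mul(Mul(-510, Rational(1, 12)), Mul(I, Pow(11, Rational(1, 2)))), 0) = Add(Mul(Rational(-85, 2), Mul(I, Pow(11, Rational(1, 2)))), 0) = Add(Mul(Rational(-85, 2), I, Pow(11, Rational(1, 2))), 0) = Mul(Rational(-85, 2), I, Pow(11, Rational(1, 2)))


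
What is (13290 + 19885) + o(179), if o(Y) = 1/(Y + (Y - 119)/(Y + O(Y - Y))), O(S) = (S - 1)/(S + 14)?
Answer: 993558242/29949 ≈ 33175.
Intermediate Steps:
O(S) = (-1 + S)/(14 + S)
o(Y) = 1/(Y + (-119 + Y)/(-1/14 + Y)) (o(Y) = 1/(Y + (Y - 119)/(Y + (-1 + (Y - Y))/(14 + (Y - Y)))) = 1/(Y + (-119 + Y)/(Y + (-1 + 0)/(14 + 0))) = 1/(Y + (-119 + Y)/(Y - 1/14)) = 1/(Y + (-119 + Y)/(-1/14 + Y)))
(13290 + 19885) + o(179) = (13290 + 19885) + (-1 + 14*179)/(-1666 + 13*179 + 14*179²) = 33175 + (-1 + 2506)/(-1666 + 2327 + 14*32041) = 33175 + 2505/(-1666 + 2327 + 448574) = 33175 + 2505/449235 = 33175 + (1/449235)*2505 = 33175 + 167/29949 = 993558242/29949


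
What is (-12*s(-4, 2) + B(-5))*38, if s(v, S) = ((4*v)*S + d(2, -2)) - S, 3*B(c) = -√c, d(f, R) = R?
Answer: 16416 - 38*I*√5/3 ≈ 16416.0 - 28.324*I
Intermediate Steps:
B(c) = -√c/3 (B(c) = (-√c)/3 = -√c/3)
s(v, S) = -2 - S + 4*S*v (s(v, S) = ((4*v)*S - 2) - S = (4*S*v - 2) - S = (-2 + 4*S*v) - S = -2 - S + 4*S*v)
(-12*s(-4, 2) + B(-5))*38 = (-12*(-2 - 1*2 + 4*2*(-4)) - I*√5/3)*38 = (-12*(-2 - 2 - 32) - I*√5/3)*38 = (-12*(-36) - I*√5/3)*38 = (432 - I*√5/3)*38 = 16416 - 38*I*√5/3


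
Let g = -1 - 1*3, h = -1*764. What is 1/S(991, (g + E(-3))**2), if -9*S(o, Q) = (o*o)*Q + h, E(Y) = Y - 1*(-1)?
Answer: -9/35354152 ≈ -2.5457e-7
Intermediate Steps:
h = -764
E(Y) = 1 + Y (E(Y) = Y + 1 = 1 + Y)
g = -4 (g = -1 - 3 = -4)
S(o, Q) = 764/9 - Q*o**2/9 (S(o, Q) = -((o*o)*Q - 764)/9 = -(o**2*Q - 764)/9 = -(Q*o**2 - 764)/9 = -(-764 + Q*o**2)/9 = 764/9 - Q*o**2/9)
1/S(991, (g + E(-3))**2) = 1/(764/9 - 1/9*(-4 + (1 - 3))**2*991**2) = 1/(764/9 - 1/9*(-4 - 2)**2*982081) = 1/(764/9 - 1/9*(-6)**2*982081) = 1/(764/9 - 1/9*36*982081) = 1/(764/9 - 3928324) = 1/(-35354152/9) = -9/35354152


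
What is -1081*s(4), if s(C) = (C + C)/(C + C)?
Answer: -1081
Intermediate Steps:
s(C) = 1 (s(C) = (2*C)/((2*C)) = (2*C)*(1/(2*C)) = 1)
-1081*s(4) = -1081*1 = -1081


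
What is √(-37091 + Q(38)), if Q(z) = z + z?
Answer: I*√37015 ≈ 192.39*I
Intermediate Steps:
Q(z) = 2*z
√(-37091 + Q(38)) = √(-37091 + 2*38) = √(-37091 + 76) = √(-37015) = I*√37015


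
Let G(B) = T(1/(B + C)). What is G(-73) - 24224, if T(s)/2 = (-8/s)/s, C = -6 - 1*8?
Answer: -145328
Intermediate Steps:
C = -14 (C = -6 - 8 = -14)
T(s) = -16/s² (T(s) = 2*((-8/s)/s) = 2*(-8/s²) = -16/s²)
G(B) = -16*(-14 + B)² (G(B) = -16*(B - 14)² = -16*(-14 + B)²)
G(-73) - 24224 = -16*(-14 - 73)² - 24224 = -16*(-87)² - 24224 = -16*7569 - 24224 = -121104 - 24224 = -145328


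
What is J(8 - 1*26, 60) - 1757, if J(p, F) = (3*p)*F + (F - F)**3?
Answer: -4997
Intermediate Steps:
J(p, F) = 3*F*p (J(p, F) = 3*F*p + 0**3 = 3*F*p + 0 = 3*F*p)
J(8 - 1*26, 60) - 1757 = 3*60*(8 - 1*26) - 1757 = 3*60*(8 - 26) - 1757 = 3*60*(-18) - 1757 = -3240 - 1757 = -4997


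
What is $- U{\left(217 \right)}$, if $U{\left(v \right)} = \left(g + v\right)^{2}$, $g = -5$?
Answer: $-44944$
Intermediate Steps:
$U{\left(v \right)} = \left(-5 + v\right)^{2}$
$- U{\left(217 \right)} = - \left(-5 + 217\right)^{2} = - 212^{2} = \left(-1\right) 44944 = -44944$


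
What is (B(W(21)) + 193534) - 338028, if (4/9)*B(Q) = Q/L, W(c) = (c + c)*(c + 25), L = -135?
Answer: -722631/5 ≈ -1.4453e+5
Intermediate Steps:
W(c) = 2*c*(25 + c) (W(c) = (2*c)*(25 + c) = 2*c*(25 + c))
B(Q) = -Q/60 (B(Q) = 9*(Q/(-135))/4 = 9*(Q*(-1/135))/4 = 9*(-Q/135)/4 = -Q/60)
(B(W(21)) + 193534) - 338028 = (-21*(25 + 21)/30 + 193534) - 338028 = (-21*46/30 + 193534) - 338028 = (-1/60*1932 + 193534) - 338028 = (-161/5 + 193534) - 338028 = 967509/5 - 338028 = -722631/5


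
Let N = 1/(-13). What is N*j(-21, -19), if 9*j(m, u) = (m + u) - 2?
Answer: 14/39 ≈ 0.35897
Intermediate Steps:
j(m, u) = -2/9 + m/9 + u/9 (j(m, u) = ((m + u) - 2)/9 = (-2 + m + u)/9 = -2/9 + m/9 + u/9)
N = -1/13 ≈ -0.076923
N*j(-21, -19) = -(-2/9 + (⅑)*(-21) + (⅑)*(-19))/13 = -(-2/9 - 7/3 - 19/9)/13 = -1/13*(-14/3) = 14/39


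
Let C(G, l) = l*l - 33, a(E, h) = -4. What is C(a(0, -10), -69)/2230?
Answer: 2364/1115 ≈ 2.1202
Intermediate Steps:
C(G, l) = -33 + l**2 (C(G, l) = l**2 - 33 = -33 + l**2)
C(a(0, -10), -69)/2230 = (-33 + (-69)**2)/2230 = (-33 + 4761)*(1/2230) = 4728*(1/2230) = 2364/1115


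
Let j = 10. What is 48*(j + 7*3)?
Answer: 1488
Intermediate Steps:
48*(j + 7*3) = 48*(10 + 7*3) = 48*(10 + 21) = 48*31 = 1488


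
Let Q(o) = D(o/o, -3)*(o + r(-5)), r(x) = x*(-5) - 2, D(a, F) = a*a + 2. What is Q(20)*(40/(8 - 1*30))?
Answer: -2580/11 ≈ -234.55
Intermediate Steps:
D(a, F) = 2 + a² (D(a, F) = a² + 2 = 2 + a²)
r(x) = -2 - 5*x (r(x) = -5*x - 2 = -2 - 5*x)
Q(o) = 69 + 3*o (Q(o) = (2 + (o/o)²)*(o + (-2 - 5*(-5))) = (2 + 1²)*(o + (-2 + 25)) = (2 + 1)*(o + 23) = 3*(23 + o) = 69 + 3*o)
Q(20)*(40/(8 - 1*30)) = (69 + 3*20)*(40/(8 - 1*30)) = (69 + 60)*(40/(8 - 30)) = 129*(40/(-22)) = 129*(40*(-1/22)) = 129*(-20/11) = -2580/11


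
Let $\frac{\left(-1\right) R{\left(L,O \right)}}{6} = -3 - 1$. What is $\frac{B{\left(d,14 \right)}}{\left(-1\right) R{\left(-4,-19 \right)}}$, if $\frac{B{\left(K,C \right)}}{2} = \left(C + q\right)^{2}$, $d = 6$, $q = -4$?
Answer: $- \frac{25}{3} \approx -8.3333$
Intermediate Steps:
$R{\left(L,O \right)} = 24$ ($R{\left(L,O \right)} = - 6 \left(-3 - 1\right) = \left(-6\right) \left(-4\right) = 24$)
$B{\left(K,C \right)} = 2 \left(-4 + C\right)^{2}$ ($B{\left(K,C \right)} = 2 \left(C - 4\right)^{2} = 2 \left(-4 + C\right)^{2}$)
$\frac{B{\left(d,14 \right)}}{\left(-1\right) R{\left(-4,-19 \right)}} = \frac{2 \left(-4 + 14\right)^{2}}{\left(-1\right) 24} = \frac{2 \cdot 10^{2}}{-24} = 2 \cdot 100 \left(- \frac{1}{24}\right) = 200 \left(- \frac{1}{24}\right) = - \frac{25}{3}$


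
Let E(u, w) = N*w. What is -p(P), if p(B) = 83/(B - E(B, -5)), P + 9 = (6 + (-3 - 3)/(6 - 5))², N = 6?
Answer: -83/21 ≈ -3.9524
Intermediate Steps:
E(u, w) = 6*w
P = -9 (P = -9 + (6 + (-3 - 3)/(6 - 5))² = -9 + (6 - 6/1)² = -9 + (6 - 6*1)² = -9 + (6 - 6)² = -9 + 0² = -9 + 0 = -9)
p(B) = 83/(30 + B) (p(B) = 83/(B - 6*(-5)) = 83/(B - 1*(-30)) = 83/(B + 30) = 83/(30 + B))
-p(P) = -83/(30 - 9) = -83/21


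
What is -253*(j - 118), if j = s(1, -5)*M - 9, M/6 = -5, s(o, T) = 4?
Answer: 62491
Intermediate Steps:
M = -30 (M = 6*(-5) = -30)
j = -129 (j = 4*(-30) - 9 = -120 - 9 = -129)
-253*(j - 118) = -253*(-129 - 118) = -253*(-247) = 62491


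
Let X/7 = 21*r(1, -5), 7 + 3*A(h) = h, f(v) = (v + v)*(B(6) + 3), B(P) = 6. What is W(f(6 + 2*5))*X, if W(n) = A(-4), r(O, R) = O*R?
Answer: 2695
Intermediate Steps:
f(v) = 18*v (f(v) = (v + v)*(6 + 3) = (2*v)*9 = 18*v)
A(h) = -7/3 + h/3
X = -735 (X = 7*(21*(1*(-5))) = 7*(21*(-5)) = 7*(-105) = -735)
W(n) = -11/3 (W(n) = -7/3 + (1/3)*(-4) = -7/3 - 4/3 = -11/3)
W(f(6 + 2*5))*X = -11/3*(-735) = 2695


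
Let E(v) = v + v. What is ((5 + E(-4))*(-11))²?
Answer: 1089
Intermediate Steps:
E(v) = 2*v
((5 + E(-4))*(-11))² = ((5 + 2*(-4))*(-11))² = ((5 - 8)*(-11))² = (-3*(-11))² = 33² = 1089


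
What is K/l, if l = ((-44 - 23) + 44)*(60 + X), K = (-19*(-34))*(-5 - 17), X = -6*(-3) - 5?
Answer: 14212/1679 ≈ 8.4646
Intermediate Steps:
X = 13 (X = 18 - 5 = 13)
K = -14212 (K = 646*(-22) = -14212)
l = -1679 (l = ((-44 - 23) + 44)*(60 + 13) = (-67 + 44)*73 = -23*73 = -1679)
K/l = -14212/(-1679) = -14212*(-1/1679) = 14212/1679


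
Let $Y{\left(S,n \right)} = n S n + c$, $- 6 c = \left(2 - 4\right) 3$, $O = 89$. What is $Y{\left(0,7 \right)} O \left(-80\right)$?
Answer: $-7120$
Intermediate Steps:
$c = 1$ ($c = - \frac{\left(2 - 4\right) 3}{6} = - \frac{\left(-2\right) 3}{6} = \left(- \frac{1}{6}\right) \left(-6\right) = 1$)
$Y{\left(S,n \right)} = 1 + S n^{2}$ ($Y{\left(S,n \right)} = n S n + 1 = S n n + 1 = S n^{2} + 1 = 1 + S n^{2}$)
$Y{\left(0,7 \right)} O \left(-80\right) = \left(1 + 0 \cdot 7^{2}\right) 89 \left(-80\right) = \left(1 + 0 \cdot 49\right) 89 \left(-80\right) = \left(1 + 0\right) 89 \left(-80\right) = 1 \cdot 89 \left(-80\right) = 89 \left(-80\right) = -7120$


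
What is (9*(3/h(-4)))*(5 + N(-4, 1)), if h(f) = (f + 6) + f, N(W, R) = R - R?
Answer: -135/2 ≈ -67.500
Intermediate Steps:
N(W, R) = 0
h(f) = 6 + 2*f (h(f) = (6 + f) + f = 6 + 2*f)
(9*(3/h(-4)))*(5 + N(-4, 1)) = (9*(3/(6 + 2*(-4))))*(5 + 0) = (9*(3/(6 - 8)))*5 = (9*(3/(-2)))*5 = (9*(3*(-½)))*5 = (9*(-3/2))*5 = -27/2*5 = -135/2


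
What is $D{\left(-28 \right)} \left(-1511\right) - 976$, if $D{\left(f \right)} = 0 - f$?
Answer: $-43284$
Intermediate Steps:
$D{\left(f \right)} = - f$
$D{\left(-28 \right)} \left(-1511\right) - 976 = \left(-1\right) \left(-28\right) \left(-1511\right) - 976 = 28 \left(-1511\right) - 976 = -42308 - 976 = -43284$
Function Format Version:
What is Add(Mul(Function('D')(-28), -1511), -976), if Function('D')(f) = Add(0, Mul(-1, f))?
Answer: -43284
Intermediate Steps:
Function('D')(f) = Mul(-1, f)
Add(Mul(Function('D')(-28), -1511), -976) = Add(Mul(Mul(-1, -28), -1511), -976) = Add(Mul(28, -1511), -976) = Add(-42308, -976) = -43284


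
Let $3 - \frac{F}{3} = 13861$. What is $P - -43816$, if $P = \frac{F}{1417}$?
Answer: $\frac{4772746}{109} \approx 43787.0$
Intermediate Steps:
$F = -41574$ ($F = 9 - 41583 = -41574$)
$P = - \frac{3198}{109}$ ($P = - \frac{41574}{1417} = \left(-41574\right) \frac{1}{1417} = - \frac{3198}{109} \approx -29.339$)
$P - -43816 = - \frac{3198}{109} - -43816 = - \frac{3198}{109} + 43816 = \frac{4772746}{109}$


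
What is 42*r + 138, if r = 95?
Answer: 4128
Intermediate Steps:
42*r + 138 = 42*95 + 138 = 3990 + 138 = 4128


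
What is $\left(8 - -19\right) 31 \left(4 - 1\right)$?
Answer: $2511$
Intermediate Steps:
$\left(8 - -19\right) 31 \left(4 - 1\right) = \left(8 + 19\right) 31 \cdot 3 = 27 \cdot 31 \cdot 3 = 837 \cdot 3 = 2511$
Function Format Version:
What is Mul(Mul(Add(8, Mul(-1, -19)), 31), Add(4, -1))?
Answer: 2511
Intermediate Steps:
Mul(Mul(Add(8, Mul(-1, -19)), 31), Add(4, -1)) = Mul(Mul(Add(8, 19), 31), 3) = Mul(Mul(27, 31), 3) = Mul(837, 3) = 2511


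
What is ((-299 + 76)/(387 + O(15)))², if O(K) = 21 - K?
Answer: 49729/154449 ≈ 0.32198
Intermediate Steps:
((-299 + 76)/(387 + O(15)))² = ((-299 + 76)/(387 + (21 - 1*15)))² = (-223/(387 + (21 - 15)))² = (-223/(387 + 6))² = (-223/393)² = 49729/154449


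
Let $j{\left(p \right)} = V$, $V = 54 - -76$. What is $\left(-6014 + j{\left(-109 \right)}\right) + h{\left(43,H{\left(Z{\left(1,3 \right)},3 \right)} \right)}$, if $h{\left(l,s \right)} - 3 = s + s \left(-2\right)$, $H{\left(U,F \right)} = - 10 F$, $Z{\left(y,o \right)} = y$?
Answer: $-5851$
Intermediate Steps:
$V = 130$ ($V = 54 + 76 = 130$)
$j{\left(p \right)} = 130$
$h{\left(l,s \right)} = 3 - s$ ($h{\left(l,s \right)} = 3 + \left(s + s \left(-2\right)\right) = 3 + \left(s - 2 s\right) = 3 - s$)
$\left(-6014 + j{\left(-109 \right)}\right) + h{\left(43,H{\left(Z{\left(1,3 \right)},3 \right)} \right)} = \left(-6014 + 130\right) - \left(-3 - 30\right) = -5884 + \left(3 - -30\right) = -5884 + \left(3 + 30\right) = -5884 + 33 = -5851$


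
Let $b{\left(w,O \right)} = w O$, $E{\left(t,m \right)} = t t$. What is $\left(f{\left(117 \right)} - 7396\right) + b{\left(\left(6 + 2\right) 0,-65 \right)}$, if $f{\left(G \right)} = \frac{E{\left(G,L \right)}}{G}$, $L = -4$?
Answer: $-7279$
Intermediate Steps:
$E{\left(t,m \right)} = t^{2}$
$f{\left(G \right)} = G$ ($f{\left(G \right)} = \frac{G^{2}}{G} = G$)
$b{\left(w,O \right)} = O w$
$\left(f{\left(117 \right)} - 7396\right) + b{\left(\left(6 + 2\right) 0,-65 \right)} = \left(117 - 7396\right) - 65 \left(6 + 2\right) 0 = -7279 - 65 \cdot 8 \cdot 0 = -7279 - 0 = -7279 + 0 = -7279$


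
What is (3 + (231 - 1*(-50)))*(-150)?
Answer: -42600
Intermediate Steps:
(3 + (231 - 1*(-50)))*(-150) = (3 + (231 + 50))*(-150) = (3 + 281)*(-150) = 284*(-150) = -42600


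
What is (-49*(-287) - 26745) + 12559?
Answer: -123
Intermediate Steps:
(-49*(-287) - 26745) + 12559 = (14063 - 26745) + 12559 = -12682 + 12559 = -123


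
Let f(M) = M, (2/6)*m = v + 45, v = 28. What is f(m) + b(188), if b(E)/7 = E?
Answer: 1535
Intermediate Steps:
m = 219 (m = 3*(28 + 45) = 3*73 = 219)
b(E) = 7*E
f(m) + b(188) = 219 + 7*188 = 219 + 1316 = 1535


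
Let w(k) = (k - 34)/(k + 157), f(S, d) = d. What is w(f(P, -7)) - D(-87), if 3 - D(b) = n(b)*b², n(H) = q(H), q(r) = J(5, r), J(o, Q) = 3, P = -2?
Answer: 3405559/150 ≈ 22704.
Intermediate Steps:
q(r) = 3
w(k) = (-34 + k)/(157 + k)
n(H) = 3
D(b) = 3 - 3*b²
w(f(P, -7)) - D(-87) = (-34 - 7)/(157 - 7) - (3 - 3*(-87)²) = -41/150 - (3 - 3*7569) = (1/150)*(-41) - (3 - 22707) = -41/150 - 1*(-22704) = -41/150 + 22704 = 3405559/150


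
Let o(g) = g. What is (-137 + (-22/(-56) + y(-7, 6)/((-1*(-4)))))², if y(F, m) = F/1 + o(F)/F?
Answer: 14953689/784 ≈ 19074.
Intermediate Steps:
y(F, m) = 1 + F (y(F, m) = F/1 + F/F = F*1 + 1 = F + 1 = 1 + F)
(-137 + (-22/(-56) + y(-7, 6)/((-1*(-4)))))² = (-137 + (-22/(-56) + (1 - 7)/((-1*(-4)))))² = (-137 + (-22*(-1/56) - 6/4))² = (-137 + (11/28 - 6*¼))² = (-137 + (11/28 - 3/2))² = (-137 - 31/28)² = (-3867/28)² = 14953689/784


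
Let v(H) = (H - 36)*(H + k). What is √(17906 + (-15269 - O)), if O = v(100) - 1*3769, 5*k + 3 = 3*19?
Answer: I*√17130/5 ≈ 26.176*I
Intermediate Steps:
k = 54/5 (k = -⅗ + (3*19)/5 = -⅗ + (⅕)*57 = -⅗ + 57/5 = 54/5 ≈ 10.800)
v(H) = (-36 + H)*(54/5 + H) (v(H) = (H - 36)*(H + 54/5) = (-36 + H)*(54/5 + H))
O = 16611/5 (O = (-1944/5 + 100² - 126/5*100) - 1*3769 = (-1944/5 + 10000 - 2520) - 3769 = 35456/5 - 3769 = 16611/5 ≈ 3322.2)
√(17906 + (-15269 - O)) = √(17906 + (-15269 - 1*16611/5)) = √(17906 + (-15269 - 16611/5)) = √(17906 - 92956/5) = √(-3426/5) = I*√17130/5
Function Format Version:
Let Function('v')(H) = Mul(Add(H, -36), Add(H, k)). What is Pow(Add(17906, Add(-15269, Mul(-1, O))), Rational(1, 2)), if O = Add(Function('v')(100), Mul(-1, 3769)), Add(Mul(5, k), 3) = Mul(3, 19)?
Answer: Mul(Rational(1, 5), I, Pow(17130, Rational(1, 2))) ≈ Mul(26.176, I)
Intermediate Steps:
k = Rational(54, 5) (k = Add(Rational(-3, 5), Mul(Rational(1, 5), Mul(3, 19))) = Add(Rational(-3, 5), Mul(Rational(1, 5), 57)) = Add(Rational(-3, 5), Rational(57, 5)) = Rational(54, 5) ≈ 10.800)
Function('v')(H) = Mul(Add(-36, H), Add(Rational(54, 5), H)) (Function('v')(H) = Mul(Add(H, -36), Add(H, Rational(54, 5))) = Mul(Add(-36, H), Add(Rational(54, 5), H)))
O = Rational(16611, 5) (O = Add(Add(Rational(-1944, 5), Pow(100, 2), Mul(Rational(-126, 5), 100)), Mul(-1, 3769)) = Add(Add(Rational(-1944, 5), 10000, -2520), -3769) = Add(Rational(35456, 5), -3769) = Rational(16611, 5) ≈ 3322.2)
Pow(Add(17906, Add(-15269, Mul(-1, O))), Rational(1, 2)) = Pow(Add(17906, Add(-15269, Mul(-1, Rational(16611, 5)))), Rational(1, 2)) = Pow(Add(17906, Add(-15269, Rational(-16611, 5))), Rational(1, 2)) = Pow(Add(17906, Rational(-92956, 5)), Rational(1, 2)) = Pow(Rational(-3426, 5), Rational(1, 2)) = Mul(Rational(1, 5), I, Pow(17130, Rational(1, 2)))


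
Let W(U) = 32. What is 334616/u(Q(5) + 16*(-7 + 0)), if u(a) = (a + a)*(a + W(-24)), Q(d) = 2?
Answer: 41827/2145 ≈ 19.500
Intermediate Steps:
u(a) = 2*a*(32 + a) (u(a) = (a + a)*(a + 32) = (2*a)*(32 + a) = 2*a*(32 + a))
334616/u(Q(5) + 16*(-7 + 0)) = 334616/((2*(2 + 16*(-7 + 0))*(32 + (2 + 16*(-7 + 0))))) = 334616/((2*(2 + 16*(-7))*(32 + (2 + 16*(-7))))) = 334616/((2*(2 - 112)*(32 + (2 - 112)))) = 334616/((2*(-110)*(32 - 110))) = 334616/((2*(-110)*(-78))) = 334616/17160 = 334616*(1/17160) = 41827/2145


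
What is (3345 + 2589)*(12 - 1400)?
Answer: -8236392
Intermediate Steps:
(3345 + 2589)*(12 - 1400) = 5934*(-1388) = -8236392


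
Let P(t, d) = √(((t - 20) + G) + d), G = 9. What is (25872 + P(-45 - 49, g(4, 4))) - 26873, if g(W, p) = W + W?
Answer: -1001 + I*√97 ≈ -1001.0 + 9.8489*I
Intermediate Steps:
g(W, p) = 2*W
P(t, d) = √(-11 + d + t) (P(t, d) = √(((t - 20) + 9) + d) = √(((-20 + t) + 9) + d) = √((-11 + t) + d) = √(-11 + d + t))
(25872 + P(-45 - 49, g(4, 4))) - 26873 = (25872 + √(-11 + 2*4 + (-45 - 49))) - 26873 = (25872 + √(-11 + 8 - 94)) - 26873 = (25872 + √(-97)) - 26873 = (25872 + I*√97) - 26873 = -1001 + I*√97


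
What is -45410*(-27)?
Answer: 1226070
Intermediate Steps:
-45410*(-27) = -2390*(-513) = 1226070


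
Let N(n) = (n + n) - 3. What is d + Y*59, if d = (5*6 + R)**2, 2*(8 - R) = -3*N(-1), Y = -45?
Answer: -6899/4 ≈ -1724.8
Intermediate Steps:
N(n) = -3 + 2*n (N(n) = 2*n - 3 = -3 + 2*n)
R = 1/2 (R = 8 - (-3)*(-3 + 2*(-1))/2 = 8 - (-3)*(-3 - 2)/2 = 8 - (-3)*(-5)/2 = 8 - 1/2*15 = 8 - 15/2 = 1/2 ≈ 0.50000)
d = 3721/4 (d = (5*6 + 1/2)**2 = (30 + 1/2)**2 = (61/2)**2 = 3721/4 ≈ 930.25)
d + Y*59 = 3721/4 - 45*59 = 3721/4 - 2655 = -6899/4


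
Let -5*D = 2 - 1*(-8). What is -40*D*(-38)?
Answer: -3040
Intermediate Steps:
D = -2 (D = -(2 - 1*(-8))/5 = -(2 + 8)/5 = -⅕*10 = -2)
-40*D*(-38) = -40*(-2)*(-38) = 80*(-38) = -3040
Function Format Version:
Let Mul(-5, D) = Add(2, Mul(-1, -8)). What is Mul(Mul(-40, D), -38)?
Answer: -3040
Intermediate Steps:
D = -2 (D = Mul(Rational(-1, 5), Add(2, Mul(-1, -8))) = Mul(Rational(-1, 5), Add(2, 8)) = Mul(Rational(-1, 5), 10) = -2)
Mul(Mul(-40, D), -38) = Mul(Mul(-40, -2), -38) = Mul(80, -38) = -3040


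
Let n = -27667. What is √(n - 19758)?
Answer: 5*I*√1897 ≈ 217.77*I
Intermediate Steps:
√(n - 19758) = √(-27667 - 19758) = √(-47425) = 5*I*√1897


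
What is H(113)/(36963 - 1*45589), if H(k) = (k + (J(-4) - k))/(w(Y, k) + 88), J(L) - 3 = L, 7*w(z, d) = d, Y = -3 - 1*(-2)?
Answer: 7/6288354 ≈ 1.1132e-6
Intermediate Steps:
Y = -1 (Y = -3 + 2 = -1)
w(z, d) = d/7
J(L) = 3 + L
H(k) = -1/(88 + k/7) (H(k) = (k + ((3 - 4) - k))/(k/7 + 88) = (k + (-1 - k))/(88 + k/7) = -1/(88 + k/7))
H(113)/(36963 - 1*45589) = (-7/(616 + 113))/(36963 - 1*45589) = (-7/729)/(36963 - 45589) = -7*1/729/(-8626) = -7/729*(-1/8626) = 7/6288354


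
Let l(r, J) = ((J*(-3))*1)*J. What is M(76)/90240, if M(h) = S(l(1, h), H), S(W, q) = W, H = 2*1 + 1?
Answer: -361/1880 ≈ -0.19202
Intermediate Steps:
l(r, J) = -3*J² (l(r, J) = (-3*J*1)*J = (-3*J)*J = -3*J²)
H = 3 (H = 2 + 1 = 3)
M(h) = -3*h²
M(76)/90240 = -3*76²/90240 = -3*5776*(1/90240) = -17328*1/90240 = -361/1880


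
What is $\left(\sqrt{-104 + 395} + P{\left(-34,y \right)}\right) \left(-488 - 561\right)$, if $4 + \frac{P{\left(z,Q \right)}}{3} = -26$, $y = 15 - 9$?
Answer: $94410 - 1049 \sqrt{291} \approx 76515.0$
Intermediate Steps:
$y = 6$
$P{\left(z,Q \right)} = -90$ ($P{\left(z,Q \right)} = -12 + 3 \left(-26\right) = -12 - 78 = -90$)
$\left(\sqrt{-104 + 395} + P{\left(-34,y \right)}\right) \left(-488 - 561\right) = \left(\sqrt{-104 + 395} - 90\right) \left(-488 - 561\right) = \left(\sqrt{291} - 90\right) \left(-488 - 561\right) = \left(-90 + \sqrt{291}\right) \left(-1049\right) = 94410 - 1049 \sqrt{291}$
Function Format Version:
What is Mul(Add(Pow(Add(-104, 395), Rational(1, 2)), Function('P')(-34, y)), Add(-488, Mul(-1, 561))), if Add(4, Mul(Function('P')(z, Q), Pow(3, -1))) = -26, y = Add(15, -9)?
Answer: Add(94410, Mul(-1049, Pow(291, Rational(1, 2)))) ≈ 76515.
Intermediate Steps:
y = 6
Function('P')(z, Q) = -90 (Function('P')(z, Q) = Add(-12, Mul(3, -26)) = Add(-12, -78) = -90)
Mul(Add(Pow(Add(-104, 395), Rational(1, 2)), Function('P')(-34, y)), Add(-488, Mul(-1, 561))) = Mul(Add(Pow(Add(-104, 395), Rational(1, 2)), -90), Add(-488, Mul(-1, 561))) = Mul(Add(Pow(291, Rational(1, 2)), -90), Add(-488, -561)) = Mul(Add(-90, Pow(291, Rational(1, 2))), -1049) = Add(94410, Mul(-1049, Pow(291, Rational(1, 2))))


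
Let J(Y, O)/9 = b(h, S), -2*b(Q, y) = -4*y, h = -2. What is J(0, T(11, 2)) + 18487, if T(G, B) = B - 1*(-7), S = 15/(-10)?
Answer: 18460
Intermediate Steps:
S = -3/2 (S = 15*(-1/10) = -3/2 ≈ -1.5000)
b(Q, y) = 2*y (b(Q, y) = -(-2)*y = 2*y)
T(G, B) = 7 + B (T(G, B) = B + 7 = 7 + B)
J(Y, O) = -27 (J(Y, O) = 9*(2*(-3/2)) = 9*(-3) = -27)
J(0, T(11, 2)) + 18487 = -27 + 18487 = 18460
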